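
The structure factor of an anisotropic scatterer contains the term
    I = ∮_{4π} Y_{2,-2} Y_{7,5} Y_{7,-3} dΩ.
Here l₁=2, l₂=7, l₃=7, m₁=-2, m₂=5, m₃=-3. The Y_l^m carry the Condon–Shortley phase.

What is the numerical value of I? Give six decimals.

m-sum 0 ✓  L=16 even ✓  5≤7≤9 ✓
Π(2lᵢ+1) = 5×15×15 = 1125
triangle coeff Δ(2,7,7) = 1/185640
Σ_t [0,2]: t=0:+1/2419200 t=1:−1/518400 t=2:+1/2419200 = -1/907200
(3j)²=56/3315 [(2 7 7; 0 0 0)], sign=+1
Σ_t [2,2]: t=2:+1/29030400 = 1/29030400
(3j)²=99/7735 [(2 7 7; -2 5 -3)], sign=+1
⇒ 4πI² = 11880/48841
I = (+1)√(11880/48841/(4π)) = 0.13912687

0.139127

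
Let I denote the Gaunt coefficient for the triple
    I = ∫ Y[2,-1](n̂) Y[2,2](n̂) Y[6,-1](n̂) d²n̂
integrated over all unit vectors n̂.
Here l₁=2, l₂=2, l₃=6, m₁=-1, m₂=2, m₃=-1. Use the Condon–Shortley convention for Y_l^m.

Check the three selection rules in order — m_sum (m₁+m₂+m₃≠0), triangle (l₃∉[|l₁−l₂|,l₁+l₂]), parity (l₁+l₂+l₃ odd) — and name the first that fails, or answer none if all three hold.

azimuthal sum: -1 + 2 − 1 = 0  ✓
0 ≤ 6 ≤ 4 (triangle on l)  ✗
L = 2 + 2 + 6 = 10 (even)

triangle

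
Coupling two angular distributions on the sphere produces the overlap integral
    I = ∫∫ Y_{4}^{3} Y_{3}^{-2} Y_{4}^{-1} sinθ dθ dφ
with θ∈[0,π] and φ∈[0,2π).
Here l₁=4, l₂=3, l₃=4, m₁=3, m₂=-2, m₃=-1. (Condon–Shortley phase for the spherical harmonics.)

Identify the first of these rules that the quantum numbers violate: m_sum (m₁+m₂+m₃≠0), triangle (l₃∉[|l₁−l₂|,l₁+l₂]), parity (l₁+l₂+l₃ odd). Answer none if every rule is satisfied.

Σmᵢ = 0  ✓
l₃∈[|l₁−l₂|,l₁+l₂]=[1,7], have l₃=4  ✓
Σlᵢ = 11 ⇒ odd  ✗

parity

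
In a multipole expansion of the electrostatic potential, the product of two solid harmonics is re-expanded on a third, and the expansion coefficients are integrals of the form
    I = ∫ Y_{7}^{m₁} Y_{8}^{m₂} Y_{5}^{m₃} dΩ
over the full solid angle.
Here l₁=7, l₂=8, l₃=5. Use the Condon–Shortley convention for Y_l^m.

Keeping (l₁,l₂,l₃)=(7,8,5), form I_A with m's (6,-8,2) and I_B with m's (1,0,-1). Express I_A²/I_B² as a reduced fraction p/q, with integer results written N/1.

81796/945

Same 7,8,5: normalisation and zero-m 3j drop out of the ratio.
A: Δ: 10! 4! 6! / 21! → 1/814773960; sum: t=0:+1/15676416000 = 1/15676416000; 3j²(7 8 5; 6 -8 2) = Δ·Π!·Σ² = 286/14535  (sign -1)
B: Δ: 10! 4! 6! / 21! → 1/814773960; sum: t=2:+1/1393459200 t=3:−1/21772800 t=4:+1/3317760 t=5:−1/3110400 t=6:+1/19906560 = -1/66355200; 3j²(7 8 5; 1 0 -1) = Δ·Π!·Σ² = 21/92378  (sign -1)
I_A²/I_B² = (286/14535)/(21/92378) = 81796/945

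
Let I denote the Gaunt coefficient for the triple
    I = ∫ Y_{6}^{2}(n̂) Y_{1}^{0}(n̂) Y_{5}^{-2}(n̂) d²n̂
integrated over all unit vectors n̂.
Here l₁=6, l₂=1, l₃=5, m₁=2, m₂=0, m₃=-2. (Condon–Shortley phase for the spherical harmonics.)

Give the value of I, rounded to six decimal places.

m-sum 0 ✓  L=12 even ✓  5≤5≤7 ✓
Π(2lᵢ+1) = 13×3×11 = 429
triangle coeff Δ(6,1,5) = 1/858
Σ_t [1,1]: t=1:−1/14400 = -1/14400
(3j)²=6/143 [(6 1 5; 0 0 0)], sign=+1
Σ_t [1,1]: t=1:−1/30240 = -1/30240
(3j)²=16/429 [(6 1 5; 2 0 -2)], sign=+1
⇒ 4πI² = 96/143
I = (+1)√(96/143/(4π)) = 0.23113338

0.231133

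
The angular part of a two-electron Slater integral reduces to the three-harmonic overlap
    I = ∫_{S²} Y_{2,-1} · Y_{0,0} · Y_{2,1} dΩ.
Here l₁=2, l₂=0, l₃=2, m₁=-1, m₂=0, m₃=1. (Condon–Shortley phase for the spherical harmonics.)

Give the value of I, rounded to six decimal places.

-0.282095

Rules hold: Σm=0, L=4 even, 2≤2≤2.
N = 5·1·5 = 25
Δ = 0!·4!·0!/5! = 1/5
Racah Σ t=0..0: t=0:+1/4 = 1/4
⇒ 3j(2 0 2; 0 0 0)² = 1/5, sgn +1
Racah Σ t=0..0: t=0:+1/6 = 1/6
⇒ 3j(2 0 2; -1 0 1)² = 1/5, sgn -1
4πI² = N·(3j₀)²·(3jₘ)² = 1/1
I = -1·√(1/4π) = -0.28209479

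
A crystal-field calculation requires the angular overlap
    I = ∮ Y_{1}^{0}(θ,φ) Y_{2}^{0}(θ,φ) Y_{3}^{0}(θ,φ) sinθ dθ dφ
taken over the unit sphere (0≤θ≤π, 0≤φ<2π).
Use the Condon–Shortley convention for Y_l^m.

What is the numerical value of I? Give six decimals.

0.247767

Checks pass: Σm=0; 6 even; l₃=3∈[1,3].
(2·1+1)(2·2+1)(2·3+1) = 105
Δ: 0! 2! 4! / 7! → 1/105
sum: t=0:+1/4 = 1/4
3j²(1 2 3; 0 0 0) = Δ·Π!·Σ² = 3/35  (sign -1)
(m-triple is (0,0,0) — same symbol as above.)
combine: 4πI² = 105·3/35·3/35 = 27/35
take √, sign +1: I = 0.24776670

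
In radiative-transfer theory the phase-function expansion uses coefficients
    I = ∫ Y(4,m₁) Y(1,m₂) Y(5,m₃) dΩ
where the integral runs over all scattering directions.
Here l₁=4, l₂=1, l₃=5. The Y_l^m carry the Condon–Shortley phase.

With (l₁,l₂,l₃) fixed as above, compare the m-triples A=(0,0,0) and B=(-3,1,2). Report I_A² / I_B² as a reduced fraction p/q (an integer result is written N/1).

l's match ⇒ only the (l;m) 3-j factors differ between A and B.
A: triangle coeff Δ(4,1,5) = 1/495; Σ_t [0,0]: t=0:+1/576 = 1/576; (3j)²=5/99 [(4 1 5; 0 0 0)], sign=-1
B: triangle coeff Δ(4,1,5) = 1/495; Σ_t [0,0]: t=0:+1/10080 = 1/10080; (3j)²=1/165 [(4 1 5; -3 1 2)], sign=-1
I_A²/I_B² = (5/99)/(1/165) = 25/3

25/3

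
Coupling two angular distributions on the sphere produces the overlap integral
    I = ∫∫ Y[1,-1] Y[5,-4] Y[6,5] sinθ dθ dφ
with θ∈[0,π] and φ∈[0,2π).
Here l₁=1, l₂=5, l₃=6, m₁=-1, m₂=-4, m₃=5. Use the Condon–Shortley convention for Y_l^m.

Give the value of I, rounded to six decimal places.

Checks pass: Σm=0; 12 even; l₃=6∈[4,6].
(2·1+1)(2·5+1)(2·6+1) = 429
Δ: 0! 2! 10! / 13! → 1/858
sum: t=0:+1/14400 = 1/14400
3j²(1 5 6; 0 0 0) = Δ·Π!·Σ² = 6/143  (sign +1)
sum: t=0:+1/725760 = 1/725760
3j²(1 5 6; -1 -4 5) = Δ·Π!·Σ² = 5/78  (sign -1)
combine: 4πI² = 429·6/143·5/78 = 15/13
take √, sign -1: I = -0.30301841

-0.303018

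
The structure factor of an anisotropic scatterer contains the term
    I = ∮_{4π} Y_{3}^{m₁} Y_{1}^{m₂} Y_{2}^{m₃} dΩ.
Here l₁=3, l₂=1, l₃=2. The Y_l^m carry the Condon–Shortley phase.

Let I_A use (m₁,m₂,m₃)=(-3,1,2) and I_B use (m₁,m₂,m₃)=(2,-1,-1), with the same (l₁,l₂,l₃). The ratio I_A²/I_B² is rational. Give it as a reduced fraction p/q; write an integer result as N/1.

3/2

Same 3,1,2: normalisation and zero-m 3j drop out of the ratio.
A: Δ: 2! 4! 0! / 7! → 1/105; sum: t=2:+1/48 = 1/48; 3j²(3 1 2; -3 1 2) = Δ·Π!·Σ² = 1/7  (sign +1)
B: Δ: 2! 4! 0! / 7! → 1/105; sum: t=0:+1/12 = 1/12; 3j²(3 1 2; 2 -1 -1) = Δ·Π!·Σ² = 2/21  (sign -1)
I_A²/I_B² = (1/7)/(2/21) = 3/2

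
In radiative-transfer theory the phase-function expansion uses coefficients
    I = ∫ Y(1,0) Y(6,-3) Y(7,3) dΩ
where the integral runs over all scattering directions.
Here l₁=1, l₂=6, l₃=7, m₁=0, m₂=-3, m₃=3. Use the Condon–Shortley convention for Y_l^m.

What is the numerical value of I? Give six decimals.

-0.221293

m-sum 0 ✓  L=14 even ✓  5≤7≤7 ✓
Π(2lᵢ+1) = 3×13×15 = 585
triangle coeff Δ(1,6,7) = 1/1365
Σ_t [0,0]: t=0:+1/518400 = 1/518400
(3j)²=7/195 [(1 6 7; 0 0 0)], sign=-1
Σ_t [0,0]: t=0:+1/2177280 = 1/2177280
(3j)²=8/273 [(1 6 7; 0 -3 3)], sign=+1
⇒ 4πI² = 8/13
I = (-1)√(8/13/(4π)) = -0.22129336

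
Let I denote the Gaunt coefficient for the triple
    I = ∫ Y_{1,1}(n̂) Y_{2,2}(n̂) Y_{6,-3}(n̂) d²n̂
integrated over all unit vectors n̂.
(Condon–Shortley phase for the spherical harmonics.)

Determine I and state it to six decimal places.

0.000000

triangle: need 1≤l₃≤3, have 6; I=0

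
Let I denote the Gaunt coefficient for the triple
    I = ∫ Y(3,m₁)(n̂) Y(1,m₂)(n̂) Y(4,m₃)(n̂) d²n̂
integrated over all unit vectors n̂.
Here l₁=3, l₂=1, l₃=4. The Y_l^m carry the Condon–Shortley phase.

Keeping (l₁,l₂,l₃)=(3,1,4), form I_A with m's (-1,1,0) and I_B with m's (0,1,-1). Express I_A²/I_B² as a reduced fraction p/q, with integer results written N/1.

3/5

l's match ⇒ only the (l;m) 3-j factors differ between A and B.
A: triangle coeff Δ(3,1,4) = 1/252; Σ_t [0,0]: t=0:+1/96 = 1/96; (3j)²=1/42 [(3 1 4; -1 1 0)], sign=+1
B: triangle coeff Δ(3,1,4) = 1/252; Σ_t [0,0]: t=0:+1/72 = 1/72; (3j)²=5/126 [(3 1 4; 0 1 -1)], sign=-1
I_A²/I_B² = (1/42)/(5/126) = 3/5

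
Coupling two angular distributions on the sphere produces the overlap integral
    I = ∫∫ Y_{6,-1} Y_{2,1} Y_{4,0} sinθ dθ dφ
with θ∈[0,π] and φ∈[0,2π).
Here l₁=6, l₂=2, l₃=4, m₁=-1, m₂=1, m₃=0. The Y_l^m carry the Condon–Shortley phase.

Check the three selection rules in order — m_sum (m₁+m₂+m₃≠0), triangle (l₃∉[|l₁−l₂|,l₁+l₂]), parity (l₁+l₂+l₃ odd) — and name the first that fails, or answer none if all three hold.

Σmᵢ = 0  ✓
l₃∈[|l₁−l₂|,l₁+l₂]=[4,8], have l₃=4  ✓
Σlᵢ = 12 ⇒ even  ✓

none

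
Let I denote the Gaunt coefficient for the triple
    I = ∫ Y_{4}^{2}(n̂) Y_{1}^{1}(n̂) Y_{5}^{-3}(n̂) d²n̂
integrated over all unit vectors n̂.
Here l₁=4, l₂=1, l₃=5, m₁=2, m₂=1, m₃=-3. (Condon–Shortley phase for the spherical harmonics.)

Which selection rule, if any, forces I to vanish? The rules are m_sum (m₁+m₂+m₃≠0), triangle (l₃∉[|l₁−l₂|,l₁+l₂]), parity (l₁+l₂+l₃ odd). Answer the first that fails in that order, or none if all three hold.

Σmᵢ = 0  ✓
l₃∈[|l₁−l₂|,l₁+l₂]=[3,5], have l₃=5  ✓
Σlᵢ = 10 ⇒ even  ✓

none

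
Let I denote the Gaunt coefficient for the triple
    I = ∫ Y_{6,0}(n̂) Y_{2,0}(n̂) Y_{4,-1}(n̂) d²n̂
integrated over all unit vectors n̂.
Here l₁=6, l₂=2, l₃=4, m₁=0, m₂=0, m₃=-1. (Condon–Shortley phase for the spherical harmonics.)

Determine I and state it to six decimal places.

0.000000

Σmᵢ = -1 ≠ 0, so the φ-integral vanishes; I = 0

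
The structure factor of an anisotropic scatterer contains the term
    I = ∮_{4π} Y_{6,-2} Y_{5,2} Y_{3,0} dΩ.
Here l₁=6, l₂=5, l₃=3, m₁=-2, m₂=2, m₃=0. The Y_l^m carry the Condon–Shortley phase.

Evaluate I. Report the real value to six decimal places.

Checks pass: Σm=0; 14 even; l₃=3∈[1,11].
(2·6+1)(2·5+1)(2·3+1) = 1001
Δ: 8! 4! 2! / 15! → 1/675675
sum: t=3:−1/8640 t=4:+1/2304 t=5:−1/8640 = 7/34560
3j²(6 5 3; 0 0 0) = Δ·Π!·Σ² = 7/429  (sign -1)
sum: t=5:−1/8640 t=6:+1/5760 t=7:−1/60480 = 1/24192
3j²(6 5 3; -2 2 0) = Δ·Π!·Σ² = 8/3003  (sign -1)
combine: 4πI² = 1001·7/429·8/3003 = 56/1287
take √, sign +1: I = 0.05884368

0.058844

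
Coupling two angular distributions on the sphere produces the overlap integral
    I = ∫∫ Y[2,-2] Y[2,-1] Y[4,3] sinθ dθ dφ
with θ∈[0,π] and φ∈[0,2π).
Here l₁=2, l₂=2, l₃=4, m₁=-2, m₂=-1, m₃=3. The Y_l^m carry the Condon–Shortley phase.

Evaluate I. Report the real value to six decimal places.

Checks pass: Σm=0; 8 even; l₃=4∈[0,4].
(2·2+1)(2·2+1)(2·4+1) = 225
Δ: 0! 4! 4! / 9! → 1/630
sum: t=0:+1/16 = 1/16
3j²(2 2 4; 0 0 0) = Δ·Π!·Σ² = 2/35  (sign +1)
sum: t=0:+1/144 = 1/144
3j²(2 2 4; -2 -1 3) = Δ·Π!·Σ² = 1/18  (sign -1)
combine: 4πI² = 225·2/35·1/18 = 5/7
take √, sign -1: I = -0.23841361

-0.238414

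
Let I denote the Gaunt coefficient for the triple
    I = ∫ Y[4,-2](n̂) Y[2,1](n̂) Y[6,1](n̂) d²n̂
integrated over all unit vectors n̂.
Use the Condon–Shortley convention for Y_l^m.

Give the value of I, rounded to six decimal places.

-0.133065

m-sum 0 ✓  L=12 even ✓  2≤6≤6 ✓
Π(2lᵢ+1) = 9×5×13 = 585
triangle coeff Δ(4,2,6) = 1/6435
Σ_t [0,0]: t=0:+1/2304 = 1/2304
(3j)²=5/143 [(4 2 6; 0 0 0)], sign=+1
Σ_t [0,0]: t=0:+1/8640 = 1/8640
(3j)²=14/1287 [(4 2 6; -2 1 1)], sign=-1
⇒ 4πI² = 350/1573
I = (-1)√(350/1573/(4π)) = -0.13306527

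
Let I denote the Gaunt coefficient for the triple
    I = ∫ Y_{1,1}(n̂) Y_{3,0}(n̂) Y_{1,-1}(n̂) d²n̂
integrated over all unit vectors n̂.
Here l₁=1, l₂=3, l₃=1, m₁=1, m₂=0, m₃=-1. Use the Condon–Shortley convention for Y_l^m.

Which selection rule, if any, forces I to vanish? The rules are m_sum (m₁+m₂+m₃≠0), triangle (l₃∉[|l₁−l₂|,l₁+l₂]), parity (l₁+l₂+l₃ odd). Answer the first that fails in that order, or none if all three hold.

Σmᵢ = 0  ✓
l₃∈[|l₁−l₂|,l₁+l₂]=[2,4], have l₃=1  ✗
Σlᵢ = 5 ⇒ odd

triangle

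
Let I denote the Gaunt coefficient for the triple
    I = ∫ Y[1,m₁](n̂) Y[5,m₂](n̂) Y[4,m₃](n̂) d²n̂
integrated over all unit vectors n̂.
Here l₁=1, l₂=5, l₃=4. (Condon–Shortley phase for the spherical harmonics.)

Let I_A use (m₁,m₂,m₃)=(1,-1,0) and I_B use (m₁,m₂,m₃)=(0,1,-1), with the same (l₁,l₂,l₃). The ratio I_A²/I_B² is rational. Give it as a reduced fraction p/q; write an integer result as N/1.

l's match ⇒ only the (l;m) 3-j factors differ between A and B.
A: triangle coeff Δ(1,5,4) = 1/495; Σ_t [0,0]: t=0:+1/1152 = 1/1152; (3j)²=1/33 [(1 5 4; 1 -1 0)], sign=+1
B: triangle coeff Δ(1,5,4) = 1/495; Σ_t [1,1]: t=1:−1/720 = -1/720; (3j)²=8/165 [(1 5 4; 0 1 -1)], sign=+1
I_A²/I_B² = (1/33)/(8/165) = 5/8

5/8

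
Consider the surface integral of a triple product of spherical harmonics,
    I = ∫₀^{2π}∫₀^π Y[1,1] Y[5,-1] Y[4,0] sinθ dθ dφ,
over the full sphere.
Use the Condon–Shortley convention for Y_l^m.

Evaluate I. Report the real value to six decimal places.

m-sum 0 ✓  L=10 even ✓  4≤4≤6 ✓
Π(2lᵢ+1) = 3×11×9 = 297
triangle coeff Δ(1,5,4) = 1/495
Σ_t [1,1]: t=1:−1/576 = -1/576
(3j)²=5/99 [(1 5 4; 0 0 0)], sign=-1
Σ_t [0,0]: t=0:+1/1152 = 1/1152
(3j)²=1/33 [(1 5 4; 1 -1 0)], sign=+1
⇒ 4πI² = 5/11
I = (-1)√(5/11/(4π)) = -0.19018827

-0.190188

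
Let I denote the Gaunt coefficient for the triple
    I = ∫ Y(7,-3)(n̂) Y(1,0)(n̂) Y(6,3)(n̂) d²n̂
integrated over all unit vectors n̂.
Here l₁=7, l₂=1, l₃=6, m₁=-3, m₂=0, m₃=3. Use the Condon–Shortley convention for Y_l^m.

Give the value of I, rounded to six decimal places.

m-sum 0 ✓  L=14 even ✓  6≤6≤8 ✓
Π(2lᵢ+1) = 15×3×13 = 585
triangle coeff Δ(7,1,6) = 1/1365
Σ_t [1,1]: t=1:−1/518400 = -1/518400
(3j)²=7/195 [(7 1 6; 0 0 0)], sign=-1
Σ_t [1,1]: t=1:−1/2177280 = -1/2177280
(3j)²=8/273 [(7 1 6; -3 0 3)], sign=+1
⇒ 4πI² = 8/13
I = (-1)√(8/13/(4π)) = -0.22129336

-0.221293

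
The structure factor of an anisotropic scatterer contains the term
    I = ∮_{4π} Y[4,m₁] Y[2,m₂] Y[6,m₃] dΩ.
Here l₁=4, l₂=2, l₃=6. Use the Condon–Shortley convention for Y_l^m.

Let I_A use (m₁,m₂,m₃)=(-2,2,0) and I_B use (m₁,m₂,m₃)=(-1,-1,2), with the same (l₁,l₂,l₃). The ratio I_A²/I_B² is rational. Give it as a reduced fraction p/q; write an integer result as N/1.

l's match ⇒ only the (l;m) 3-j factors differ between A and B.
A: triangle coeff Δ(4,2,6) = 1/6435; Σ_t [0,0]: t=0:+1/34560 = 1/34560; (3j)²=1/429 [(4 2 6; -2 2 0)], sign=+1
B: triangle coeff Δ(4,2,6) = 1/6435; Σ_t [0,0]: t=0:+1/4320 = 1/4320; (3j)²=224/6435 [(4 2 6; -1 -1 2)], sign=+1
I_A²/I_B² = (1/429)/(224/6435) = 15/224

15/224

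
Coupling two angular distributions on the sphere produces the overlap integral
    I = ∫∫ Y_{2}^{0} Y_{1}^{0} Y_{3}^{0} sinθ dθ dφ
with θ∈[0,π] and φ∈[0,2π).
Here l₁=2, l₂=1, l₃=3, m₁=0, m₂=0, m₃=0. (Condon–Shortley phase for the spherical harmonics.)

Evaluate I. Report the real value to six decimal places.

0.247767

m-sum 0 ✓  L=6 even ✓  1≤3≤3 ✓
Π(2lᵢ+1) = 5×3×7 = 105
triangle coeff Δ(2,1,3) = 1/105
Σ_t [0,0]: t=0:+1/4 = 1/4
(3j)²=3/35 [(2 1 3; 0 0 0)], sign=-1
(m-triple is (0,0,0) — same symbol as above.)
⇒ 4πI² = 27/35
I = (+1)√(27/35/(4π)) = 0.24776670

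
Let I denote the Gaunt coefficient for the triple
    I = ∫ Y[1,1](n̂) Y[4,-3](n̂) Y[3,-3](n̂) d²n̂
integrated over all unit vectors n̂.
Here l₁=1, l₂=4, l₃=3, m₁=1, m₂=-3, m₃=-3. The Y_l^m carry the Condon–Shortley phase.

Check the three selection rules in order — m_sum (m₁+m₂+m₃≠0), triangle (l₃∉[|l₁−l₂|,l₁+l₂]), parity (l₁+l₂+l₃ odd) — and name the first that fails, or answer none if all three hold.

m_sum

azimuthal sum: 1 − 3 − 3 = -5  ✗
3 ≤ 3 ≤ 5 (triangle on l)
L = 1 + 4 + 3 = 8 (even)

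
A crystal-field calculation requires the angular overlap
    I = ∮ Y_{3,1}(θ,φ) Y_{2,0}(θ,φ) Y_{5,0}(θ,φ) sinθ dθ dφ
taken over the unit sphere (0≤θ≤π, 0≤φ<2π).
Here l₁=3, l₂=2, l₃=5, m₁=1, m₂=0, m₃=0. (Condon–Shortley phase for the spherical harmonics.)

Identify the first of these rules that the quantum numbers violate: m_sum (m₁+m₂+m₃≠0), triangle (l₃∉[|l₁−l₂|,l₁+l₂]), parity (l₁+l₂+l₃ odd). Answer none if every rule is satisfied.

m_sum

azimuthal sum: 1 + 0 + 0 = 1  ✗
1 ≤ 5 ≤ 5 (triangle on l)
L = 3 + 2 + 5 = 10 (even)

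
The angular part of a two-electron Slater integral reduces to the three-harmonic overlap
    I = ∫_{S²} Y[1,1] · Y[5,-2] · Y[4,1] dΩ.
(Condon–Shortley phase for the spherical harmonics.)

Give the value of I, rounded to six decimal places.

Checks pass: Σm=0; 10 even; l₃=4∈[4,6].
(2·1+1)(2·5+1)(2·4+1) = 297
Δ: 2! 0! 8! / 11! → 1/495
sum: t=1:−1/576 = -1/576
3j²(1 5 4; 0 0 0) = Δ·Π!·Σ² = 5/99  (sign -1)
sum: t=0:+1/1440 = 1/1440
3j²(1 5 4; 1 -2 1) = Δ·Π!·Σ² = 7/165  (sign -1)
combine: 4πI² = 297·5/99·7/165 = 7/11
take √, sign +1: I = 0.22503380

0.225034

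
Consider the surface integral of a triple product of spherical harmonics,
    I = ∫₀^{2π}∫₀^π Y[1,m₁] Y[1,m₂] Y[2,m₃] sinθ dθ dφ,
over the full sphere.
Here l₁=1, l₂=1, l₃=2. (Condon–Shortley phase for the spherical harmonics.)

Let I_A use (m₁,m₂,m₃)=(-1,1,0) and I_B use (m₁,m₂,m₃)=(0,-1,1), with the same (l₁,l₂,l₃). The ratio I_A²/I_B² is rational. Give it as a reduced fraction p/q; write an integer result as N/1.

1/3

l's match ⇒ only the (l;m) 3-j factors differ between A and B.
A: triangle coeff Δ(1,1,2) = 1/30; Σ_t [0,0]: t=0:+1/4 = 1/4; (3j)²=1/30 [(1 1 2; -1 1 0)], sign=+1
B: triangle coeff Δ(1,1,2) = 1/30; Σ_t [0,0]: t=0:+1/2 = 1/2; (3j)²=1/10 [(1 1 2; 0 -1 1)], sign=-1
I_A²/I_B² = (1/30)/(1/10) = 1/3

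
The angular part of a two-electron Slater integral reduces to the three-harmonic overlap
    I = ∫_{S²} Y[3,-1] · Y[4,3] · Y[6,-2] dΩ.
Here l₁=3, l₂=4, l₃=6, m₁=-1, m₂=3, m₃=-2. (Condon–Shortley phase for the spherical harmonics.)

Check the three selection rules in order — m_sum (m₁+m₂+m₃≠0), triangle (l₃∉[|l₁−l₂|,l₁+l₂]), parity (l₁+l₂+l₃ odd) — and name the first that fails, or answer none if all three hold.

parity

Σmᵢ = 0  ✓
l₃∈[|l₁−l₂|,l₁+l₂]=[1,7], have l₃=6  ✓
Σlᵢ = 13 ⇒ odd  ✗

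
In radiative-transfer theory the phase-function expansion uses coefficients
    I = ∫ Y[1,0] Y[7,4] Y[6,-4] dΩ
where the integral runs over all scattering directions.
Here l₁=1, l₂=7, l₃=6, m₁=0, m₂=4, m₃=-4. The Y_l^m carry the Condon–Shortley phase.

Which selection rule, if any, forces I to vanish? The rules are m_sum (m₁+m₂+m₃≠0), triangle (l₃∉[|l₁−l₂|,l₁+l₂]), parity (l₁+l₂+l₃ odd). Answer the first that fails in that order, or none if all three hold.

none

m₁+m₂+m₃ = 0 + 4 − 4 = 0  ✓
triangle: |1−7|=6 ≤ l₃=6 ≤ 1+7=8  ✓
parity: l₁+l₂+l₃ = 14 is even  ✓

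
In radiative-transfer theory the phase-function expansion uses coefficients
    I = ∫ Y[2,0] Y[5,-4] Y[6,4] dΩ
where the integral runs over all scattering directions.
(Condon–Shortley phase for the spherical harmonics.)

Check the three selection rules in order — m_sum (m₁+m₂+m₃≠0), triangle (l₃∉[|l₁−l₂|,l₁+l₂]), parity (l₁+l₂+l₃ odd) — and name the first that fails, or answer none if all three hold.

azimuthal sum: 0 − 4 + 4 = 0  ✓
3 ≤ 6 ≤ 7 (triangle on l)  ✓
L = 2 + 5 + 6 = 13 (odd)  ✗

parity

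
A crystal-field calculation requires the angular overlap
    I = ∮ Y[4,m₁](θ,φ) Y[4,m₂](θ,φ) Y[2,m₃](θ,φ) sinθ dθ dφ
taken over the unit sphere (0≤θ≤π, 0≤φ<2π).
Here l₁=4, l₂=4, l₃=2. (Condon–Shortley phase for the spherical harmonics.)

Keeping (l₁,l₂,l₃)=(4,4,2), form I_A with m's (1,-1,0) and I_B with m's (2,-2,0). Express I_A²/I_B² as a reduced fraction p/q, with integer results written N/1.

289/64

Same 4,4,2: normalisation and zero-m 3j drop out of the ratio.
A: Δ: 6! 2! 2! / 11! → 1/13860; sum: t=1:−1/480 t=2:+1/48 t=3:−1/144 = 17/1440; 3j²(4 4 2; 1 -1 0) = Δ·Π!·Σ² = 289/13860  (sign +1)
B: Δ: 6! 2! 2! / 11! → 1/13860; sum: t=0:+1/2880 t=1:−1/120 t=2:+1/192 = -1/360; 3j²(4 4 2; 2 -2 0) = Δ·Π!·Σ² = 16/3465  (sign -1)
I_A²/I_B² = (289/13860)/(16/3465) = 289/64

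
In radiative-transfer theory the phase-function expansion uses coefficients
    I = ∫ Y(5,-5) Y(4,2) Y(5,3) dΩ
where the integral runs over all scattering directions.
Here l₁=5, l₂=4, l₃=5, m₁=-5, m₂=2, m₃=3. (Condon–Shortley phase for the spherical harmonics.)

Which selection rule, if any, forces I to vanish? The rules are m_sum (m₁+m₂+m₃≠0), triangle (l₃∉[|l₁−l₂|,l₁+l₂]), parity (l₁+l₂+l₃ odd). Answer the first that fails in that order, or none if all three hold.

none

Σmᵢ = 0  ✓
l₃∈[|l₁−l₂|,l₁+l₂]=[1,9], have l₃=5  ✓
Σlᵢ = 14 ⇒ even  ✓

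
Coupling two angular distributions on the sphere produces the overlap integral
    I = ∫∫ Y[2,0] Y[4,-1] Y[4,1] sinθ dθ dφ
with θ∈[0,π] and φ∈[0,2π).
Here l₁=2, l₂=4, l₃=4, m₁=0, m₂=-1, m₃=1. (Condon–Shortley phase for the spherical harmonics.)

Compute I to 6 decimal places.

-0.139264

m-sum 0 ✓  L=10 even ✓  2≤4≤6 ✓
Π(2lᵢ+1) = 5×9×9 = 405
triangle coeff Δ(2,4,4) = 1/13860
Σ_t [0,2]: t=0:+1/192 t=1:−1/36 t=2:+1/192 = -5/288
(3j)²=20/693 [(2 4 4; 0 0 0)], sign=-1
Σ_t [0,2]: t=0:+1/144 t=1:−1/48 t=2:+1/480 = -17/1440
(3j)²=289/13860 [(2 4 4; 0 -1 1)], sign=+1
⇒ 4πI² = 1445/5929
I = (-1)√(1445/5929/(4π)) = -0.13926381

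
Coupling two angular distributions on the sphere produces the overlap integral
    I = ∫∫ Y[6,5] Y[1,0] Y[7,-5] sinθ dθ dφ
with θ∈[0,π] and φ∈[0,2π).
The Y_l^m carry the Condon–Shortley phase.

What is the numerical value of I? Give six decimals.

Rules hold: Σm=0, L=14 even, 5≤7≤7.
N = 13·3·15 = 585
Δ = 0!·12!·2!/15! = 1/1365
Racah Σ t=0..0: t=0:+1/518400 = 1/518400
⇒ 3j(6 1 7; 0 0 0)² = 7/195, sgn -1
Racah Σ t=0..0: t=0:+1/39916800 = 1/39916800
⇒ 3j(6 1 7; 5 0 -5)² = 8/455, sgn +1
4πI² = N·(3j₀)²·(3jₘ)² = 24/65
I = -1·√(0.369231/4π) = -0.17141310

-0.171413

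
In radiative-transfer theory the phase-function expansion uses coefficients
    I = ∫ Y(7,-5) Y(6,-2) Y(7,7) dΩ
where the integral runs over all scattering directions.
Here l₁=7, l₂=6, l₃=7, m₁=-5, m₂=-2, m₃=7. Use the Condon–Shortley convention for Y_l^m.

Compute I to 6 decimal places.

0.169125

m-sum 0 ✓  L=20 even ✓  1≤7≤13 ✓
Π(2lᵢ+1) = 15×13×15 = 2925
triangle coeff Δ(7,6,7) = 1/2444321880
Σ_t [0,6]: t=0:+1/2612736000 t=1:−1/20736000 t=2:+1/1658880 t=3:−1/746496 t=4:+1/1658880 t=5:−1/20736000 t=6:+1/2612736000 = -1/4354560
(3j)²=1000/138567 [(7 6 7; 0 0 0)], sign=+1
Σ_t [4,4]: t=4:+1/1393459200 = 1/1393459200
(3j)²=11/646 [(7 6 7; -5 -2 7)], sign=+1
⇒ 4πI² = 37500/104329
I = (+1)√(37500/104329/(4π)) = 0.16912514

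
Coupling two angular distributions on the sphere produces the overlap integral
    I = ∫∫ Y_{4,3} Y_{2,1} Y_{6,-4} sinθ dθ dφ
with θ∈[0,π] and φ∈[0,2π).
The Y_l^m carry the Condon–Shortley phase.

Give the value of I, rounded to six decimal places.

0.246389

Checks pass: Σm=0; 12 even; l₃=6∈[2,6].
(2·4+1)(2·2+1)(2·6+1) = 585
Δ: 0! 8! 4! / 13! → 1/6435
sum: t=0:+1/2304 = 1/2304
3j²(4 2 6; 0 0 0) = Δ·Π!·Σ² = 5/143  (sign +1)
sum: t=0:+1/30240 = 1/30240
3j²(4 2 6; 3 1 -4) = Δ·Π!·Σ² = 16/429  (sign +1)
combine: 4πI² = 585·5/143·16/429 = 1200/1573
take √, sign +1: I = 0.24638901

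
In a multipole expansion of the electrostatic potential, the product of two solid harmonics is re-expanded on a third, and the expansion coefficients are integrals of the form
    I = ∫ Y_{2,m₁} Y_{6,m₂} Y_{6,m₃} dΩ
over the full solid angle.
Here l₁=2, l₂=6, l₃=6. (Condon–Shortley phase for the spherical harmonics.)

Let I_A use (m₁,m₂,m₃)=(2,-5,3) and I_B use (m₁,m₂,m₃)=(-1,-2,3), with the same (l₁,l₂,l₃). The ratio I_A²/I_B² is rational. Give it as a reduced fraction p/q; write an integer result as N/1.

11/15

Same 2,6,6: normalisation and zero-m 3j drop out of the ratio.
A: Δ: 2! 2! 10! / 15! → 1/90090; sum: t=0:+1/1451520 = 1/1451520; 3j²(2 6 6; 2 -5 3) = Δ·Π!·Σ² = 1/91  (sign -1)
B: Δ: 2! 2! 10! / 15! → 1/90090; sum: t=1:−1/60480 t=2:+1/161280 = -1/96768; 3j²(2 6 6; -1 -2 3) = Δ·Π!·Σ² = 15/1001  (sign +1)
I_A²/I_B² = (1/91)/(15/1001) = 11/15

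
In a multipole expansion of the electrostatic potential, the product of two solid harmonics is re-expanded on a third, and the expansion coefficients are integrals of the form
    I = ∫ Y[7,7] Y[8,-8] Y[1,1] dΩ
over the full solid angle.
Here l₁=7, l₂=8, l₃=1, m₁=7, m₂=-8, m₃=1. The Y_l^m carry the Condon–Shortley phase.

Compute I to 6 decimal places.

Rules hold: Σm=0, L=16 even, 1≤1≤15.
N = 15·17·3 = 765
Δ = 14!·0!·2!/17! = 1/2040
Racah Σ t=7..7: t=7:−1/25401600 = -1/25401600
⇒ 3j(7 8 1; 0 0 0)² = 8/255, sgn +1
Racah Σ t=0..0: t=0:+1/174356582400 = 1/174356582400
⇒ 3j(7 8 1; 7 -8 1)² = 1/17, sgn +1
4πI² = N·(3j₀)²·(3jₘ)² = 24/17
I = +1·√(1.41176/4π) = 0.33517856

0.335179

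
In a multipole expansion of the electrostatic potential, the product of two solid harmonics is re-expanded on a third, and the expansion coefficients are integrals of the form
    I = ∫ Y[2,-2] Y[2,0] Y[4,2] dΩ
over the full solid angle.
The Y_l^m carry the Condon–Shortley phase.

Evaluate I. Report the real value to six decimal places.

Rules hold: Σm=0, L=8 even, 0≤4≤4.
N = 5·5·9 = 225
Δ = 0!·4!·4!/9! = 1/630
Racah Σ t=0..0: t=0:+1/16 = 1/16
⇒ 3j(2 2 4; 0 0 0)² = 2/35, sgn +1
Racah Σ t=0..0: t=0:+1/96 = 1/96
⇒ 3j(2 2 4; -2 0 2)² = 1/42, sgn +1
4πI² = N·(3j₀)²·(3jₘ)² = 15/49
I = +1·√(0.306122/4π) = 0.15607835

0.156078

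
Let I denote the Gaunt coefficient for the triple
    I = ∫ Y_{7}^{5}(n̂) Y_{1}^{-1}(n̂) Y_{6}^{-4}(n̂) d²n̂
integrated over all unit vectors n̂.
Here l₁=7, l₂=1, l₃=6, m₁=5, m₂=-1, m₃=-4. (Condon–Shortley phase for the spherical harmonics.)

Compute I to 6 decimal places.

Rules hold: Σm=0, L=14 even, 6≤6≤8.
N = 15·3·13 = 585
Δ = 2!·12!·0!/15! = 1/1365
Racah Σ t=1..1: t=1:−1/518400 = -1/518400
⇒ 3j(7 1 6; 0 0 0)² = 7/195, sgn -1
Racah Σ t=0..0: t=0:+1/14515200 = 1/14515200
⇒ 3j(7 1 6; 5 -1 -4)² = 22/455, sgn +1
4πI² = N·(3j₀)²·(3jₘ)² = 66/65
I = -1·√(1.01538/4π) = -0.28425647

-0.284256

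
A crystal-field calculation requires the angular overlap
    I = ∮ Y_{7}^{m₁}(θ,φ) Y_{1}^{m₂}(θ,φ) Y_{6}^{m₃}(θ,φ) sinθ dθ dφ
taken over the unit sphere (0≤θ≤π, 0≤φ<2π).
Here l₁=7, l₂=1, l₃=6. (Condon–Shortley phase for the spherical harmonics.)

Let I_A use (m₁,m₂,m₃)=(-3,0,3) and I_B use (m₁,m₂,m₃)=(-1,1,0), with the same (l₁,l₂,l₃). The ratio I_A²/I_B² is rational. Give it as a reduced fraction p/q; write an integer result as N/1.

l's match ⇒ only the (l;m) 3-j factors differ between A and B.
A: triangle coeff Δ(7,1,6) = 1/1365; Σ_t [1,1]: t=1:−1/2177280 = -1/2177280; (3j)²=8/273 [(7 1 6; -3 0 3)], sign=+1
B: triangle coeff Δ(7,1,6) = 1/1365; Σ_t [2,2]: t=2:+1/1036800 = 1/1036800; (3j)²=4/195 [(7 1 6; -1 1 0)], sign=+1
I_A²/I_B² = (8/273)/(4/195) = 10/7

10/7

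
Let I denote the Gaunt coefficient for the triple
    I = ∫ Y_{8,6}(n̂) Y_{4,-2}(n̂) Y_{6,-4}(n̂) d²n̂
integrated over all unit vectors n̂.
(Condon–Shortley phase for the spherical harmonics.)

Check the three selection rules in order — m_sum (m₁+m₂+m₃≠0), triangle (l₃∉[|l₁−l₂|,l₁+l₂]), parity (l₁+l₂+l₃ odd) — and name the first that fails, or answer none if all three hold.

none

azimuthal sum: 6 − 2 − 4 = 0  ✓
4 ≤ 6 ≤ 12 (triangle on l)  ✓
L = 8 + 4 + 6 = 18 (even)  ✓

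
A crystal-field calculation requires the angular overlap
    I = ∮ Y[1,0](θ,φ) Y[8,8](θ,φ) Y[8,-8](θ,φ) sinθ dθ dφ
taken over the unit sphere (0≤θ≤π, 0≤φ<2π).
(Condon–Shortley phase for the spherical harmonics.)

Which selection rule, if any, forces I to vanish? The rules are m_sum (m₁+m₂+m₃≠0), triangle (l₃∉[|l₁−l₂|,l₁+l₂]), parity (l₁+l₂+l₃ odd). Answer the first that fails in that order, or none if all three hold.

azimuthal sum: 0 + 8 − 8 = 0  ✓
7 ≤ 8 ≤ 9 (triangle on l)  ✓
L = 1 + 8 + 8 = 17 (odd)  ✗

parity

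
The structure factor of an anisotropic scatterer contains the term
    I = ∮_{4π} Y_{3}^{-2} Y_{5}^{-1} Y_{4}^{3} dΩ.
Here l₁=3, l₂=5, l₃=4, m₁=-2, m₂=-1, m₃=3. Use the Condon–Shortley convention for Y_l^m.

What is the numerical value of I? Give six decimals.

Checks pass: Σm=0; 12 even; l₃=4∈[2,8].
(2·3+1)(2·5+1)(2·4+1) = 693
Δ: 4! 2! 6! / 13! → 1/180180
sum: t=1:−1/576 t=2:+1/144 t=3:−1/576 = 1/288
3j²(3 5 4; 0 0 0) = Δ·Π!·Σ² = 20/1001  (sign +1)
sum: t=3:−1/1440 t=4:+1/17280 = -11/17280
3j²(3 5 4; -2 -1 3) = Δ·Π!·Σ² = 11/468  (sign +1)
combine: 4πI² = 693·20/1001·11/468 = 55/169
take √, sign +1: I = 0.16092854

0.160929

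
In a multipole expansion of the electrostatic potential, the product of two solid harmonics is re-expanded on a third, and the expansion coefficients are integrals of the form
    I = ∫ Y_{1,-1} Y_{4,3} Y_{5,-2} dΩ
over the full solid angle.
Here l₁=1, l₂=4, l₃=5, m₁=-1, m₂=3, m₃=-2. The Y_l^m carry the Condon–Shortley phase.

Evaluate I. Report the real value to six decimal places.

Checks pass: Σm=0; 10 even; l₃=5∈[3,5].
(2·1+1)(2·4+1)(2·5+1) = 297
Δ: 0! 2! 8! / 11! → 1/495
sum: t=0:+1/576 = 1/576
3j²(1 4 5; 0 0 0) = Δ·Π!·Σ² = 5/99  (sign -1)
sum: t=0:+1/10080 = 1/10080
3j²(1 4 5; -1 3 -2) = Δ·Π!·Σ² = 1/165  (sign -1)
combine: 4πI² = 297·5/99·1/165 = 1/11
take √, sign +1: I = 0.08505478

0.085055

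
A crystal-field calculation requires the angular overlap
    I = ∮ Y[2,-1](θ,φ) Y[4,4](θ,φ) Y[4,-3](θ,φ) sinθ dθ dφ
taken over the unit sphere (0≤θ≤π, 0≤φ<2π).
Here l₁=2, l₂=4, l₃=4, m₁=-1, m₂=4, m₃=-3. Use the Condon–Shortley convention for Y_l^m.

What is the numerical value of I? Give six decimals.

Checks pass: Σm=0; 10 even; l₃=4∈[2,6].
(2·2+1)(2·4+1)(2·4+1) = 405
Δ: 2! 2! 6! / 11! → 1/13860
sum: t=0:+1/192 t=1:−1/36 t=2:+1/192 = -5/288
3j²(2 4 4; 0 0 0) = Δ·Π!·Σ² = 20/693  (sign -1)
sum: t=2:+1/1440 = 1/1440
3j²(2 4 4; -1 4 -3) = Δ·Π!·Σ² = 7/165  (sign -1)
combine: 4πI² = 405·20/693·7/165 = 60/121
take √, sign +1: I = 0.19864517

0.198645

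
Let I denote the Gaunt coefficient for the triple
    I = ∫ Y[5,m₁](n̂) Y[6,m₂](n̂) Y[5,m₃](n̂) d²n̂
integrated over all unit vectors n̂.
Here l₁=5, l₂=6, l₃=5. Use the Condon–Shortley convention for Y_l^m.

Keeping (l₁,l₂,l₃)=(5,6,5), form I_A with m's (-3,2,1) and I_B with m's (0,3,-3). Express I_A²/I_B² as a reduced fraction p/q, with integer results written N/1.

242/375

l's match ⇒ only the (l;m) 3-j factors differ between A and B.
A: triangle coeff Δ(5,6,5) = 1/28588560; Σ_t [4,6]: t=4:+1/55296 t=5:−1/25920 t=6:+1/138240 = -11/829440; (3j)²=11/1326 [(5 6 5; -3 2 1)], sign=-1
B: triangle coeff Δ(5,6,5) = 1/28588560; Σ_t [3,5]: t=3:−1/103680 t=4:+1/34560 t=5:−1/138240 = 1/82944; (3j)²=125/9724 [(5 6 5; 0 3 -3)], sign=+1
I_A²/I_B² = (11/1326)/(125/9724) = 242/375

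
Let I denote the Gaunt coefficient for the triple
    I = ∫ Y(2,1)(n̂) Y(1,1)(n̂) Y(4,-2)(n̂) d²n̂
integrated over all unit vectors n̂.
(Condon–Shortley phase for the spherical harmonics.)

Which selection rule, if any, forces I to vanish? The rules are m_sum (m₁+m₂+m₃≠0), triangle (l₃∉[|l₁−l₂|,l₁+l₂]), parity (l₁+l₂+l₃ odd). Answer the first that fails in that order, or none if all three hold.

Σmᵢ = 0  ✓
l₃∈[|l₁−l₂|,l₁+l₂]=[1,3], have l₃=4  ✗
Σlᵢ = 7 ⇒ odd

triangle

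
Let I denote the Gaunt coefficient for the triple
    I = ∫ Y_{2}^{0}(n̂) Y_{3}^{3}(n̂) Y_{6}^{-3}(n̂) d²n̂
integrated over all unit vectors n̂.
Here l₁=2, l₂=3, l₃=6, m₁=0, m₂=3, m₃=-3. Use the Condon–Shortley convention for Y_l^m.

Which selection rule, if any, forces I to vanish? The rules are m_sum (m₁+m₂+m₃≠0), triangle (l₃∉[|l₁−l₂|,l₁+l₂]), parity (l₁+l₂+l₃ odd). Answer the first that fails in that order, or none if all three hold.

Σmᵢ = 0  ✓
l₃∈[|l₁−l₂|,l₁+l₂]=[1,5], have l₃=6  ✗
Σlᵢ = 11 ⇒ odd

triangle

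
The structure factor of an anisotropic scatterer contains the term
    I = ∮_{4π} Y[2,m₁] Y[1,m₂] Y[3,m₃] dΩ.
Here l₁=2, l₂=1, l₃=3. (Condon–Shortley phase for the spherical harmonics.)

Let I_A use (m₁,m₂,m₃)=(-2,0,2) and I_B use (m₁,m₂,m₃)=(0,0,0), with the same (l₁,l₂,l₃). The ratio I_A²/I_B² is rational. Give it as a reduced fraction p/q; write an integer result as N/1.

Shared (l₁,l₂,l₃)=(2,1,3): N and (l;000)² cancel in I_A²/I_B².
A: Δ = 0!·4!·2!/7! = 1/105; Racah Σ t=0..0: t=0:+1/24 = 1/24; ⇒ 3j(2 1 3; -2 0 2)² = 1/21, sgn -1
B: Δ = 0!·4!·2!/7! = 1/105; Racah Σ t=0..0: t=0:+1/4 = 1/4; ⇒ 3j(2 1 3; 0 0 0)² = 3/35, sgn -1
I_A²/I_B² = (1/21)/(3/35) = 5/9

5/9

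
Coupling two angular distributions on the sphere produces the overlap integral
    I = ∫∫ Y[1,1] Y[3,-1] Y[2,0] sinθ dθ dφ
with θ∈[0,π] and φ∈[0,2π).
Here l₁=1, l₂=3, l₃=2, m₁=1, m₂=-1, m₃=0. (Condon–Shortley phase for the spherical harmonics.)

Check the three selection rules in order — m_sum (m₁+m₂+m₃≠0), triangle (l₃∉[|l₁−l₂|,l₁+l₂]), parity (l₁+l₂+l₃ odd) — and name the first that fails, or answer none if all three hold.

azimuthal sum: 1 − 1 + 0 = 0  ✓
2 ≤ 2 ≤ 4 (triangle on l)  ✓
L = 1 + 3 + 2 = 6 (even)  ✓

none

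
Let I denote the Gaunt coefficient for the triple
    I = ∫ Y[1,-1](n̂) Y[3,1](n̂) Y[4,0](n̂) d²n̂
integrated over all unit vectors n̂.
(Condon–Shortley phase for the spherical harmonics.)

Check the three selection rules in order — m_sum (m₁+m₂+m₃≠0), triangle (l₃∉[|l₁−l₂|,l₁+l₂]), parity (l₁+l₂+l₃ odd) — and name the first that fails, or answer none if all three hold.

none

azimuthal sum: -1 + 1 + 0 = 0  ✓
2 ≤ 4 ≤ 4 (triangle on l)  ✓
L = 1 + 3 + 4 = 8 (even)  ✓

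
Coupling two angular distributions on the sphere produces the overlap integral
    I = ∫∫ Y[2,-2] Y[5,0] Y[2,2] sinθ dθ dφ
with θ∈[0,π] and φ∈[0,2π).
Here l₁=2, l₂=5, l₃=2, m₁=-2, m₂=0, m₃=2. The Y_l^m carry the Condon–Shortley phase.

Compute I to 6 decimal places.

triangle: need 3≤l₃≤7, have 2; I=0

0.000000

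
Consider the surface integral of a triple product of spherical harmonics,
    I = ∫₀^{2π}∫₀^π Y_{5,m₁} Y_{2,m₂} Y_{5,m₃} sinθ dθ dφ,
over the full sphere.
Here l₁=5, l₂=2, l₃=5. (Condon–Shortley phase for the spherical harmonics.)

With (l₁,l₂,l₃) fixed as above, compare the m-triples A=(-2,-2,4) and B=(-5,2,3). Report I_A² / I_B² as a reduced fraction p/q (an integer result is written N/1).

Same 5,2,5: normalisation and zero-m 3j drop out of the ratio.
A: Δ: 2! 8! 2! / 13! → 1/38610; sum: t=0:+1/20160 = 1/20160; 3j²(5 2 5; -2 -2 4) = Δ·Π!·Σ² = 12/715  (sign -1)
B: Δ: 2! 8! 2! / 13! → 1/38610; sum: t=2:+1/161280 = 1/161280; 3j²(5 2 5; -5 2 3) = Δ·Π!·Σ² = 1/143  (sign +1)
I_A²/I_B² = (12/715)/(1/143) = 12/5

12/5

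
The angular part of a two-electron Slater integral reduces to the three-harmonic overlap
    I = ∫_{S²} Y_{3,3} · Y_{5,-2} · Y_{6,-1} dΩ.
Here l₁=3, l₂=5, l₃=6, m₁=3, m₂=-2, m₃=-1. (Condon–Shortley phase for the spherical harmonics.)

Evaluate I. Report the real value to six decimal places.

0.145631

Rules hold: Σm=0, L=14 even, 2≤6≤8.
N = 7·11·13 = 1001
Δ = 2!·4!·8!/15! = 1/675675
Racah Σ t=0..2: t=0:+1/8640 t=1:−1/2304 t=2:+1/8640 = -7/34560
⇒ 3j(3 5 6; 0 0 0)² = 7/429, sgn -1
Racah Σ t=0..0: t=0:+1/34560 = 1/34560
⇒ 3j(3 5 6; 3 -2 -1)² = 7/429, sgn -1
4πI² = N·(3j₀)²·(3jₘ)² = 343/1287
I = +1·√(0.266511/4π) = 0.14563067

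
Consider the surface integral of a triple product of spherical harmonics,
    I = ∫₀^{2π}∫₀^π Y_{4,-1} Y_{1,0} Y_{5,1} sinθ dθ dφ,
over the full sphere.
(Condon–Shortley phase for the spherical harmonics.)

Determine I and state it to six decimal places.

Checks pass: Σm=0; 10 even; l₃=5∈[3,5].
(2·4+1)(2·1+1)(2·5+1) = 297
Δ: 0! 8! 2! / 11! → 1/495
sum: t=0:+1/576 = 1/576
3j²(4 1 5; 0 0 0) = Δ·Π!·Σ² = 5/99  (sign -1)
sum: t=0:+1/720 = 1/720
3j²(4 1 5; -1 0 1) = Δ·Π!·Σ² = 8/165  (sign +1)
combine: 4πI² = 297·5/99·8/165 = 8/11
take √, sign -1: I = -0.24057125

-0.240571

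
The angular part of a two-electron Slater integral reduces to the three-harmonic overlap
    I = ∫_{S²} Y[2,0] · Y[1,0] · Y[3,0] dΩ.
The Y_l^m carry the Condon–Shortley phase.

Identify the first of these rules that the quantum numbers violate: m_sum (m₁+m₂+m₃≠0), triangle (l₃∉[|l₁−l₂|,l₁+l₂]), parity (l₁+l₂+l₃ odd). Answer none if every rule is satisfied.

none

Σmᵢ = 0  ✓
l₃∈[|l₁−l₂|,l₁+l₂]=[1,3], have l₃=3  ✓
Σlᵢ = 6 ⇒ even  ✓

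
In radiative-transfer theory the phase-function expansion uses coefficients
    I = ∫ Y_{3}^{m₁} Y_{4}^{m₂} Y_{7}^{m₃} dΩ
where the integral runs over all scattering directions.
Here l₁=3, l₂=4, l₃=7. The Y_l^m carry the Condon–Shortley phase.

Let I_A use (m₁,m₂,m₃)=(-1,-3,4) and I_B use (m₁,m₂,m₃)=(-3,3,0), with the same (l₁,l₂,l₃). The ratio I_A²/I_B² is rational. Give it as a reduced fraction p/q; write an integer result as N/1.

l's match ⇒ only the (l;m) 3-j factors differ between A and B.
A: triangle coeff Δ(3,4,7) = 1/45045; Σ_t [0,0]: t=0:+1/241920 = 1/241920; (3j)²=2/91 [(3 4 7; -1 -3 4)], sign=-1
B: triangle coeff Δ(3,4,7) = 1/45045; Σ_t [0,0]: t=0:+1/3628800 = 1/3628800; (3j)²=1/6435 [(3 4 7; -3 3 0)], sign=-1
I_A²/I_B² = (2/91)/(1/6435) = 990/7

990/7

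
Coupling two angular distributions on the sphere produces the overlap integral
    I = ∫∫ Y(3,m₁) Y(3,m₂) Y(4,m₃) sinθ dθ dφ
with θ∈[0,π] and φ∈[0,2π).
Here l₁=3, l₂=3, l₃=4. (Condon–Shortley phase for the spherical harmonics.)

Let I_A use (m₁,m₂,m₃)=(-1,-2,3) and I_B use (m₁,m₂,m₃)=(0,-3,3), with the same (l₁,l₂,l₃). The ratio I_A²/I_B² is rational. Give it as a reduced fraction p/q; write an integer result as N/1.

2/9

l's match ⇒ only the (l;m) 3-j factors differ between A and B.
A: triangle coeff Δ(3,3,4) = 1/34650; Σ_t [0,1]: t=0:+1/288 t=1:−1/144 = -1/288; (3j)²=1/99 [(3 3 4; -1 -2 3)], sign=+1
B: triangle coeff Δ(3,3,4) = 1/34650; Σ_t [0,0]: t=0:+1/288 = 1/288; (3j)²=1/22 [(3 3 4; 0 -3 3)], sign=-1
I_A²/I_B² = (1/99)/(1/22) = 2/9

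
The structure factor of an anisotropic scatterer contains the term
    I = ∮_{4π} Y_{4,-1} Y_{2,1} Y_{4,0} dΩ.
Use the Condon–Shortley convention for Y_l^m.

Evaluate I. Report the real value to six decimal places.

m-sum 0 ✓  L=10 even ✓  2≤4≤6 ✓
Π(2lᵢ+1) = 9×5×9 = 405
triangle coeff Δ(4,2,4) = 1/13860
Σ_t [0,2]: t=0:+1/192 t=1:−1/36 t=2:+1/192 = -5/288
(3j)²=20/693 [(4 2 4; 0 0 0)], sign=-1
Σ_t [1,2]: t=1:−1/96 t=2:+1/72 = 1/288
(3j)²=1/462 [(4 2 4; -1 1 0)], sign=+1
⇒ 4πI² = 150/5929
I = (-1)√(150/5929/(4π)) = -0.04486937

-0.044869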